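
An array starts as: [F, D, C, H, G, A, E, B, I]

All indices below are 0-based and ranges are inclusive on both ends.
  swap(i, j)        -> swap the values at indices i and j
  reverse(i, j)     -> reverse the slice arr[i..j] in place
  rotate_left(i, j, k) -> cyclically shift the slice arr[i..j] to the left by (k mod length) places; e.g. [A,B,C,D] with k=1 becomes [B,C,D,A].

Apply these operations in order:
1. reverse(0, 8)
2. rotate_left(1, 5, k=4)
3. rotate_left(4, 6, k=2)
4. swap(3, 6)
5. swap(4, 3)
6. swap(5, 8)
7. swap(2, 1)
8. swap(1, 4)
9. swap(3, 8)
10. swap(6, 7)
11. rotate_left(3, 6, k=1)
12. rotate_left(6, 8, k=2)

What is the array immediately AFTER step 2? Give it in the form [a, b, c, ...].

After 1 (reverse(0, 8)): [I, B, E, A, G, H, C, D, F]
After 2 (rotate_left(1, 5, k=4)): [I, H, B, E, A, G, C, D, F]

Answer: [I, H, B, E, A, G, C, D, F]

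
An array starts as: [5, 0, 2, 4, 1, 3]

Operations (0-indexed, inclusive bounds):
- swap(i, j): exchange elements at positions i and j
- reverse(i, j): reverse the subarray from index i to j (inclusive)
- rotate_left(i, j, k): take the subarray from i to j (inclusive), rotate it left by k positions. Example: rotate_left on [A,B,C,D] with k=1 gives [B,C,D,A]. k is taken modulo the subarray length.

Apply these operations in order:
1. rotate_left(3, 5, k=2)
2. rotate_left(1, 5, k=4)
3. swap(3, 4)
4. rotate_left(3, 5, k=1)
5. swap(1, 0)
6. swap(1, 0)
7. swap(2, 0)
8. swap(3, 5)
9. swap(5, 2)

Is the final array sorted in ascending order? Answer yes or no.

After 1 (rotate_left(3, 5, k=2)): [5, 0, 2, 3, 4, 1]
After 2 (rotate_left(1, 5, k=4)): [5, 1, 0, 2, 3, 4]
After 3 (swap(3, 4)): [5, 1, 0, 3, 2, 4]
After 4 (rotate_left(3, 5, k=1)): [5, 1, 0, 2, 4, 3]
After 5 (swap(1, 0)): [1, 5, 0, 2, 4, 3]
After 6 (swap(1, 0)): [5, 1, 0, 2, 4, 3]
After 7 (swap(2, 0)): [0, 1, 5, 2, 4, 3]
After 8 (swap(3, 5)): [0, 1, 5, 3, 4, 2]
After 9 (swap(5, 2)): [0, 1, 2, 3, 4, 5]

Answer: yes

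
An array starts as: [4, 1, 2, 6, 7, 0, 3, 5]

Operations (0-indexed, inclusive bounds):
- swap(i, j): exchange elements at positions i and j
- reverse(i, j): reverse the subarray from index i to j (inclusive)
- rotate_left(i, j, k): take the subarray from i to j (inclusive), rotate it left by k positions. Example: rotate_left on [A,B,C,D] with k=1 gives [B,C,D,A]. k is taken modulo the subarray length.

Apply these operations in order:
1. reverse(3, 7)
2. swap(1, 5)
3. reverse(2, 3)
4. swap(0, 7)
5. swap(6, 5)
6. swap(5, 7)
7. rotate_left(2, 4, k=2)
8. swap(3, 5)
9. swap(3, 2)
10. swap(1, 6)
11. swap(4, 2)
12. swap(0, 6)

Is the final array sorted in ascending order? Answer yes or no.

After 1 (reverse(3, 7)): [4, 1, 2, 5, 3, 0, 7, 6]
After 2 (swap(1, 5)): [4, 0, 2, 5, 3, 1, 7, 6]
After 3 (reverse(2, 3)): [4, 0, 5, 2, 3, 1, 7, 6]
After 4 (swap(0, 7)): [6, 0, 5, 2, 3, 1, 7, 4]
After 5 (swap(6, 5)): [6, 0, 5, 2, 3, 7, 1, 4]
After 6 (swap(5, 7)): [6, 0, 5, 2, 3, 4, 1, 7]
After 7 (rotate_left(2, 4, k=2)): [6, 0, 3, 5, 2, 4, 1, 7]
After 8 (swap(3, 5)): [6, 0, 3, 4, 2, 5, 1, 7]
After 9 (swap(3, 2)): [6, 0, 4, 3, 2, 5, 1, 7]
After 10 (swap(1, 6)): [6, 1, 4, 3, 2, 5, 0, 7]
After 11 (swap(4, 2)): [6, 1, 2, 3, 4, 5, 0, 7]
After 12 (swap(0, 6)): [0, 1, 2, 3, 4, 5, 6, 7]

Answer: yes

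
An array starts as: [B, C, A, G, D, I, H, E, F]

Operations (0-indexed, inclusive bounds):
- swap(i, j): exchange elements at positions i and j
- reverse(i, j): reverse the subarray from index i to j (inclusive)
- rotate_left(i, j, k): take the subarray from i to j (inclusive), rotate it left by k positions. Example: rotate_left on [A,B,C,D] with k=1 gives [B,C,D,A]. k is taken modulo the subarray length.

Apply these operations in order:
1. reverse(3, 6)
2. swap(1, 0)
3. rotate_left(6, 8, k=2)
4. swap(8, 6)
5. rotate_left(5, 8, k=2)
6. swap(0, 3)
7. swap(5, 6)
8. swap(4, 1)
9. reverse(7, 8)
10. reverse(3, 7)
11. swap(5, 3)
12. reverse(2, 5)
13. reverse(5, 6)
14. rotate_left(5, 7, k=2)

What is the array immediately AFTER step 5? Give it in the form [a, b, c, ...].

Answer: [C, B, A, H, I, G, F, D, E]

Derivation:
After 1 (reverse(3, 6)): [B, C, A, H, I, D, G, E, F]
After 2 (swap(1, 0)): [C, B, A, H, I, D, G, E, F]
After 3 (rotate_left(6, 8, k=2)): [C, B, A, H, I, D, F, G, E]
After 4 (swap(8, 6)): [C, B, A, H, I, D, E, G, F]
After 5 (rotate_left(5, 8, k=2)): [C, B, A, H, I, G, F, D, E]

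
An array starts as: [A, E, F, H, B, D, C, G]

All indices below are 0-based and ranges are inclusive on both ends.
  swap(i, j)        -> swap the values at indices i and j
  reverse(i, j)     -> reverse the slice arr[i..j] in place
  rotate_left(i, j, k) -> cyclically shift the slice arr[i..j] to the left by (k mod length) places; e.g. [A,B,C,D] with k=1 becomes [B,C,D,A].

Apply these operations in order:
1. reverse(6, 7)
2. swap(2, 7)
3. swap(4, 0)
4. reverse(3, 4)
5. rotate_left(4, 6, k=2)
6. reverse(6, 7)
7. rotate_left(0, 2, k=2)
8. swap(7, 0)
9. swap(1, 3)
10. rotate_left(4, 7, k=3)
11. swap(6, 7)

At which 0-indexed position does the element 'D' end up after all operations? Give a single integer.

Answer: 0

Derivation:
After 1 (reverse(6, 7)): [A, E, F, H, B, D, G, C]
After 2 (swap(2, 7)): [A, E, C, H, B, D, G, F]
After 3 (swap(4, 0)): [B, E, C, H, A, D, G, F]
After 4 (reverse(3, 4)): [B, E, C, A, H, D, G, F]
After 5 (rotate_left(4, 6, k=2)): [B, E, C, A, G, H, D, F]
After 6 (reverse(6, 7)): [B, E, C, A, G, H, F, D]
After 7 (rotate_left(0, 2, k=2)): [C, B, E, A, G, H, F, D]
After 8 (swap(7, 0)): [D, B, E, A, G, H, F, C]
After 9 (swap(1, 3)): [D, A, E, B, G, H, F, C]
After 10 (rotate_left(4, 7, k=3)): [D, A, E, B, C, G, H, F]
After 11 (swap(6, 7)): [D, A, E, B, C, G, F, H]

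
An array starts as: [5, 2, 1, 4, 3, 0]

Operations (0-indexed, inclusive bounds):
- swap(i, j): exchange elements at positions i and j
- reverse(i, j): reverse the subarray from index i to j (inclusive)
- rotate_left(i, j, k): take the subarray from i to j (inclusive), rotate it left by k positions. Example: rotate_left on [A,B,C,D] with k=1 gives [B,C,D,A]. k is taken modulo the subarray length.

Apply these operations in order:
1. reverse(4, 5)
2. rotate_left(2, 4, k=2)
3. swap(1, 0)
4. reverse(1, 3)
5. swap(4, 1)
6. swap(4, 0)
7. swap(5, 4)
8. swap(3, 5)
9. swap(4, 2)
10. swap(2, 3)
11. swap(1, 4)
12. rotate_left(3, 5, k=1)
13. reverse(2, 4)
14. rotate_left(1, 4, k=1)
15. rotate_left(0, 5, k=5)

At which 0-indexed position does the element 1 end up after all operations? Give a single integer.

Answer: 1

Derivation:
After 1 (reverse(4, 5)): [5, 2, 1, 4, 0, 3]
After 2 (rotate_left(2, 4, k=2)): [5, 2, 0, 1, 4, 3]
After 3 (swap(1, 0)): [2, 5, 0, 1, 4, 3]
After 4 (reverse(1, 3)): [2, 1, 0, 5, 4, 3]
After 5 (swap(4, 1)): [2, 4, 0, 5, 1, 3]
After 6 (swap(4, 0)): [1, 4, 0, 5, 2, 3]
After 7 (swap(5, 4)): [1, 4, 0, 5, 3, 2]
After 8 (swap(3, 5)): [1, 4, 0, 2, 3, 5]
After 9 (swap(4, 2)): [1, 4, 3, 2, 0, 5]
After 10 (swap(2, 3)): [1, 4, 2, 3, 0, 5]
After 11 (swap(1, 4)): [1, 0, 2, 3, 4, 5]
After 12 (rotate_left(3, 5, k=1)): [1, 0, 2, 4, 5, 3]
After 13 (reverse(2, 4)): [1, 0, 5, 4, 2, 3]
After 14 (rotate_left(1, 4, k=1)): [1, 5, 4, 2, 0, 3]
After 15 (rotate_left(0, 5, k=5)): [3, 1, 5, 4, 2, 0]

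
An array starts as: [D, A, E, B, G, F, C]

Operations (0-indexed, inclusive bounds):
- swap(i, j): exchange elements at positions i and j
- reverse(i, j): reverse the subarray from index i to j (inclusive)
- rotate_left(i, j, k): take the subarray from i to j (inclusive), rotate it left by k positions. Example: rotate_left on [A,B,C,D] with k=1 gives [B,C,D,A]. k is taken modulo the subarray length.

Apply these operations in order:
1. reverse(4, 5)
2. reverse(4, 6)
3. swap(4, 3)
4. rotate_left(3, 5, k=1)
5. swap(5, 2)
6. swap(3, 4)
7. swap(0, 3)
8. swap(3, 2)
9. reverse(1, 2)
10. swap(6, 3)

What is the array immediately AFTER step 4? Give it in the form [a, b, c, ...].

Answer: [D, A, E, B, G, C, F]

Derivation:
After 1 (reverse(4, 5)): [D, A, E, B, F, G, C]
After 2 (reverse(4, 6)): [D, A, E, B, C, G, F]
After 3 (swap(4, 3)): [D, A, E, C, B, G, F]
After 4 (rotate_left(3, 5, k=1)): [D, A, E, B, G, C, F]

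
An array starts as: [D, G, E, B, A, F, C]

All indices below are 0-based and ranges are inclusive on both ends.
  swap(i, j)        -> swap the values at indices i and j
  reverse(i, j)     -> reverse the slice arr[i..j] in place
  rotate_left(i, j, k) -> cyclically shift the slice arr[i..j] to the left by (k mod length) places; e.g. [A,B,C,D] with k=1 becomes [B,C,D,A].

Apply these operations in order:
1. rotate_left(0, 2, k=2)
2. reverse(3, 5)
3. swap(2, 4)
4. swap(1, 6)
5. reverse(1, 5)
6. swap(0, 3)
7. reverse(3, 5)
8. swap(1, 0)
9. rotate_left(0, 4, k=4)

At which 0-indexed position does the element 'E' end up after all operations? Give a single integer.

Answer: 5

Derivation:
After 1 (rotate_left(0, 2, k=2)): [E, D, G, B, A, F, C]
After 2 (reverse(3, 5)): [E, D, G, F, A, B, C]
After 3 (swap(2, 4)): [E, D, A, F, G, B, C]
After 4 (swap(1, 6)): [E, C, A, F, G, B, D]
After 5 (reverse(1, 5)): [E, B, G, F, A, C, D]
After 6 (swap(0, 3)): [F, B, G, E, A, C, D]
After 7 (reverse(3, 5)): [F, B, G, C, A, E, D]
After 8 (swap(1, 0)): [B, F, G, C, A, E, D]
After 9 (rotate_left(0, 4, k=4)): [A, B, F, G, C, E, D]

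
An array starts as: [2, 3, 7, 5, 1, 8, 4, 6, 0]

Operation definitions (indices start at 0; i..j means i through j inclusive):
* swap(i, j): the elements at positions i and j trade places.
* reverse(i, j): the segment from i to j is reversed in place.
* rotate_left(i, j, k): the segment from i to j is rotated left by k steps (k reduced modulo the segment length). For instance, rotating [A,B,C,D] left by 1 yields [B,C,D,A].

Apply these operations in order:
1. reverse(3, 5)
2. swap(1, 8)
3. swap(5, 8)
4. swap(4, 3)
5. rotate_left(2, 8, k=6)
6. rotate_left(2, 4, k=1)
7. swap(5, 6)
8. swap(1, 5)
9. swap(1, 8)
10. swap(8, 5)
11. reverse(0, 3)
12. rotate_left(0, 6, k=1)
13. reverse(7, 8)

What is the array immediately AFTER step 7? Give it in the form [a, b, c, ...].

After 1 (reverse(3, 5)): [2, 3, 7, 8, 1, 5, 4, 6, 0]
After 2 (swap(1, 8)): [2, 0, 7, 8, 1, 5, 4, 6, 3]
After 3 (swap(5, 8)): [2, 0, 7, 8, 1, 3, 4, 6, 5]
After 4 (swap(4, 3)): [2, 0, 7, 1, 8, 3, 4, 6, 5]
After 5 (rotate_left(2, 8, k=6)): [2, 0, 5, 7, 1, 8, 3, 4, 6]
After 6 (rotate_left(2, 4, k=1)): [2, 0, 7, 1, 5, 8, 3, 4, 6]
After 7 (swap(5, 6)): [2, 0, 7, 1, 5, 3, 8, 4, 6]

Answer: [2, 0, 7, 1, 5, 3, 8, 4, 6]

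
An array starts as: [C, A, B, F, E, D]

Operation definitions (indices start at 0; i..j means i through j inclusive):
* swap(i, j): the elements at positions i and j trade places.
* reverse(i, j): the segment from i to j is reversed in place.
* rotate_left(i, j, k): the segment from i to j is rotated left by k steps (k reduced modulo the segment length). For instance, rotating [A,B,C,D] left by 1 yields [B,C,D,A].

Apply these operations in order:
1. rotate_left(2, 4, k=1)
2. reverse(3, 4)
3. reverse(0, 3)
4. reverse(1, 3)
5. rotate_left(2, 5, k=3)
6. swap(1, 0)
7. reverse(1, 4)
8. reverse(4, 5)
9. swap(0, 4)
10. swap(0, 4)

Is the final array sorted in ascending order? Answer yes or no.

Answer: no

Derivation:
After 1 (rotate_left(2, 4, k=1)): [C, A, F, E, B, D]
After 2 (reverse(3, 4)): [C, A, F, B, E, D]
After 3 (reverse(0, 3)): [B, F, A, C, E, D]
After 4 (reverse(1, 3)): [B, C, A, F, E, D]
After 5 (rotate_left(2, 5, k=3)): [B, C, D, A, F, E]
After 6 (swap(1, 0)): [C, B, D, A, F, E]
After 7 (reverse(1, 4)): [C, F, A, D, B, E]
After 8 (reverse(4, 5)): [C, F, A, D, E, B]
After 9 (swap(0, 4)): [E, F, A, D, C, B]
After 10 (swap(0, 4)): [C, F, A, D, E, B]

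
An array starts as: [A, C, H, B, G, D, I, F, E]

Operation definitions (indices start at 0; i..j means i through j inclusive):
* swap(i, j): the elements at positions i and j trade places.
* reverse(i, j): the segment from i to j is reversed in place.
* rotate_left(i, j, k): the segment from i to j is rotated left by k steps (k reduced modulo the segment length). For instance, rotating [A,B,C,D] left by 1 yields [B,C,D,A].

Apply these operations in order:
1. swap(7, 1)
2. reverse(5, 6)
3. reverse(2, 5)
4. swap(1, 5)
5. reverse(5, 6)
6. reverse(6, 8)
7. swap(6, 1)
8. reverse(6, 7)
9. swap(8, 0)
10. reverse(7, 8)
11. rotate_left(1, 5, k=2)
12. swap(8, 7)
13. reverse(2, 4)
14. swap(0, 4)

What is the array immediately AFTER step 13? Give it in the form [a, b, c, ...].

After 1 (swap(7, 1)): [A, F, H, B, G, D, I, C, E]
After 2 (reverse(5, 6)): [A, F, H, B, G, I, D, C, E]
After 3 (reverse(2, 5)): [A, F, I, G, B, H, D, C, E]
After 4 (swap(1, 5)): [A, H, I, G, B, F, D, C, E]
After 5 (reverse(5, 6)): [A, H, I, G, B, D, F, C, E]
After 6 (reverse(6, 8)): [A, H, I, G, B, D, E, C, F]
After 7 (swap(6, 1)): [A, E, I, G, B, D, H, C, F]
After 8 (reverse(6, 7)): [A, E, I, G, B, D, C, H, F]
After 9 (swap(8, 0)): [F, E, I, G, B, D, C, H, A]
After 10 (reverse(7, 8)): [F, E, I, G, B, D, C, A, H]
After 11 (rotate_left(1, 5, k=2)): [F, G, B, D, E, I, C, A, H]
After 12 (swap(8, 7)): [F, G, B, D, E, I, C, H, A]
After 13 (reverse(2, 4)): [F, G, E, D, B, I, C, H, A]

Answer: [F, G, E, D, B, I, C, H, A]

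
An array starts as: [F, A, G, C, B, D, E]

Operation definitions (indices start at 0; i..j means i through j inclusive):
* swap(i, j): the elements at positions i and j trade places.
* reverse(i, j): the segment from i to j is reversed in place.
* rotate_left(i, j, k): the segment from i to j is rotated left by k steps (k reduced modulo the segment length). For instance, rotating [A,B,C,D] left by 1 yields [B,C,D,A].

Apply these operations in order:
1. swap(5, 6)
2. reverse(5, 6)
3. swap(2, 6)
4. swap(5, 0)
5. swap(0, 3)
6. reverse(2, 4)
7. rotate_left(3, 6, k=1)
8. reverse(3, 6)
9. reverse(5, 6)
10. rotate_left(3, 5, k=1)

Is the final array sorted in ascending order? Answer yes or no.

After 1 (swap(5, 6)): [F, A, G, C, B, E, D]
After 2 (reverse(5, 6)): [F, A, G, C, B, D, E]
After 3 (swap(2, 6)): [F, A, E, C, B, D, G]
After 4 (swap(5, 0)): [D, A, E, C, B, F, G]
After 5 (swap(0, 3)): [C, A, E, D, B, F, G]
After 6 (reverse(2, 4)): [C, A, B, D, E, F, G]
After 7 (rotate_left(3, 6, k=1)): [C, A, B, E, F, G, D]
After 8 (reverse(3, 6)): [C, A, B, D, G, F, E]
After 9 (reverse(5, 6)): [C, A, B, D, G, E, F]
After 10 (rotate_left(3, 5, k=1)): [C, A, B, G, E, D, F]

Answer: no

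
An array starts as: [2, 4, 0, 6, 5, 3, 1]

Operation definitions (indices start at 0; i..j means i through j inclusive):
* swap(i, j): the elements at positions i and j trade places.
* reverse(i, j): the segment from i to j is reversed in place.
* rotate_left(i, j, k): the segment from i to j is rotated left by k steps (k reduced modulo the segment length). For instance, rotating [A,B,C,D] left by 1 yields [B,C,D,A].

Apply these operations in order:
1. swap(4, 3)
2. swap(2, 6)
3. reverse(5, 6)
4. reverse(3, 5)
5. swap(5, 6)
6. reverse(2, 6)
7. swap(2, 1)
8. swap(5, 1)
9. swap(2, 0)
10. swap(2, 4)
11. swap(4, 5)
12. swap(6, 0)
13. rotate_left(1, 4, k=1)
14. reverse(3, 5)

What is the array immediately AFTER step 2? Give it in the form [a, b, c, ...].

Answer: [2, 4, 1, 5, 6, 3, 0]

Derivation:
After 1 (swap(4, 3)): [2, 4, 0, 5, 6, 3, 1]
After 2 (swap(2, 6)): [2, 4, 1, 5, 6, 3, 0]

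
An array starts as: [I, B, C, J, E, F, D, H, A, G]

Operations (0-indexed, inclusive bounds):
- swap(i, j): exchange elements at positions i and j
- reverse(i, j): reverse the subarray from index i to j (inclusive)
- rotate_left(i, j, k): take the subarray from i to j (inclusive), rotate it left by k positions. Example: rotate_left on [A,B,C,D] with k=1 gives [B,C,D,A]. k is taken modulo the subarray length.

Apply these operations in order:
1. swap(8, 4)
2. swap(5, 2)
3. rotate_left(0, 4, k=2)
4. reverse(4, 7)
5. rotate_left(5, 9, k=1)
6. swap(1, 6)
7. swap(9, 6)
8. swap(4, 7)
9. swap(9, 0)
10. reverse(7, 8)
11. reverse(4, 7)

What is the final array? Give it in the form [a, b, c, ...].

Answer: [J, B, A, I, G, D, C, E, H, F]

Derivation:
After 1 (swap(8, 4)): [I, B, C, J, A, F, D, H, E, G]
After 2 (swap(5, 2)): [I, B, F, J, A, C, D, H, E, G]
After 3 (rotate_left(0, 4, k=2)): [F, J, A, I, B, C, D, H, E, G]
After 4 (reverse(4, 7)): [F, J, A, I, H, D, C, B, E, G]
After 5 (rotate_left(5, 9, k=1)): [F, J, A, I, H, C, B, E, G, D]
After 6 (swap(1, 6)): [F, B, A, I, H, C, J, E, G, D]
After 7 (swap(9, 6)): [F, B, A, I, H, C, D, E, G, J]
After 8 (swap(4, 7)): [F, B, A, I, E, C, D, H, G, J]
After 9 (swap(9, 0)): [J, B, A, I, E, C, D, H, G, F]
After 10 (reverse(7, 8)): [J, B, A, I, E, C, D, G, H, F]
After 11 (reverse(4, 7)): [J, B, A, I, G, D, C, E, H, F]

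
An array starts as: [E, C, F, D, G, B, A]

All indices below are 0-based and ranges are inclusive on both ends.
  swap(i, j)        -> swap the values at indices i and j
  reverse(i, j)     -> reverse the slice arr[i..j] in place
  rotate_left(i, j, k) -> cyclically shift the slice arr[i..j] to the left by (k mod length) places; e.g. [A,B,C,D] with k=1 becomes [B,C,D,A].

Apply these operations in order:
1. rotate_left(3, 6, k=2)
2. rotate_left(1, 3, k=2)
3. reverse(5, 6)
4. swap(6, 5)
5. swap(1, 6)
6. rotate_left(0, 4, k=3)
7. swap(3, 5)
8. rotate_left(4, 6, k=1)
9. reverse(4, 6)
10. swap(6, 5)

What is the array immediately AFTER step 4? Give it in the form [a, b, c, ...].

Answer: [E, B, C, F, A, D, G]

Derivation:
After 1 (rotate_left(3, 6, k=2)): [E, C, F, B, A, D, G]
After 2 (rotate_left(1, 3, k=2)): [E, B, C, F, A, D, G]
After 3 (reverse(5, 6)): [E, B, C, F, A, G, D]
After 4 (swap(6, 5)): [E, B, C, F, A, D, G]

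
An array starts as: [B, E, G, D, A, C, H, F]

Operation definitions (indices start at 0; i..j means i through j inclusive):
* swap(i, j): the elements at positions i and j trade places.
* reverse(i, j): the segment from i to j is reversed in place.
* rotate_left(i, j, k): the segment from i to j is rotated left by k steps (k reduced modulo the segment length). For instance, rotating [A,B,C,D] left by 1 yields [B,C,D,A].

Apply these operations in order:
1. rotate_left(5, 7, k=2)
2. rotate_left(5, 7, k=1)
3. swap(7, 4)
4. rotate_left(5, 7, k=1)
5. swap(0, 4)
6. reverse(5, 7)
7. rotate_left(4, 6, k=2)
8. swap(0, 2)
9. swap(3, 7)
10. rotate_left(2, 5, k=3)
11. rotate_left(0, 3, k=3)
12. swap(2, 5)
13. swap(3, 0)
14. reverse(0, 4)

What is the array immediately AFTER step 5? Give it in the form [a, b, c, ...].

Answer: [F, E, G, D, B, H, A, C]

Derivation:
After 1 (rotate_left(5, 7, k=2)): [B, E, G, D, A, F, C, H]
After 2 (rotate_left(5, 7, k=1)): [B, E, G, D, A, C, H, F]
After 3 (swap(7, 4)): [B, E, G, D, F, C, H, A]
After 4 (rotate_left(5, 7, k=1)): [B, E, G, D, F, H, A, C]
After 5 (swap(0, 4)): [F, E, G, D, B, H, A, C]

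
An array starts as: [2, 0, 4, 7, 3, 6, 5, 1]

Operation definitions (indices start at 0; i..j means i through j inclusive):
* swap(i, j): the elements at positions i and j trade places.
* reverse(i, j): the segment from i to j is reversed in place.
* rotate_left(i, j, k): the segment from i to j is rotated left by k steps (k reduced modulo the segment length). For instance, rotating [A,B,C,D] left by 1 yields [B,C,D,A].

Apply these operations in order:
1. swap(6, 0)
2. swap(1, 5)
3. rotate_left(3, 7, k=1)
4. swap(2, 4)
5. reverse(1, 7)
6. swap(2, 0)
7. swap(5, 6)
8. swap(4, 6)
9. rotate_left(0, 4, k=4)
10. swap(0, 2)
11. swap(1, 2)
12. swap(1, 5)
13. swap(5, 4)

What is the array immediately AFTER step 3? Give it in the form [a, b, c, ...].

Answer: [5, 6, 4, 3, 0, 2, 1, 7]

Derivation:
After 1 (swap(6, 0)): [5, 0, 4, 7, 3, 6, 2, 1]
After 2 (swap(1, 5)): [5, 6, 4, 7, 3, 0, 2, 1]
After 3 (rotate_left(3, 7, k=1)): [5, 6, 4, 3, 0, 2, 1, 7]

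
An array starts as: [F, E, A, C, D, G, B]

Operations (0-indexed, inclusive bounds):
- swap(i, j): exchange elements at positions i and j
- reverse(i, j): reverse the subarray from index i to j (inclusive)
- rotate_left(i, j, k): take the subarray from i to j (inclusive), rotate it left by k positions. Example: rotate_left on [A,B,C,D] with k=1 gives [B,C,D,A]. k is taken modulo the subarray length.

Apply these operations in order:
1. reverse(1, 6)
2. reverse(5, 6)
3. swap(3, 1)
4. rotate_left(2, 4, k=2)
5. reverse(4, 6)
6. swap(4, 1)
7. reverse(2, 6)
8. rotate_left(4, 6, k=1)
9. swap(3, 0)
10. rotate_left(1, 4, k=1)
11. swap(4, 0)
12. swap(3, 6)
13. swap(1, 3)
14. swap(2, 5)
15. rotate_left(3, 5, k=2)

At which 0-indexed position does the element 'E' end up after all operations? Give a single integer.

Answer: 5

Derivation:
After 1 (reverse(1, 6)): [F, B, G, D, C, A, E]
After 2 (reverse(5, 6)): [F, B, G, D, C, E, A]
After 3 (swap(3, 1)): [F, D, G, B, C, E, A]
After 4 (rotate_left(2, 4, k=2)): [F, D, C, G, B, E, A]
After 5 (reverse(4, 6)): [F, D, C, G, A, E, B]
After 6 (swap(4, 1)): [F, A, C, G, D, E, B]
After 7 (reverse(2, 6)): [F, A, B, E, D, G, C]
After 8 (rotate_left(4, 6, k=1)): [F, A, B, E, G, C, D]
After 9 (swap(3, 0)): [E, A, B, F, G, C, D]
After 10 (rotate_left(1, 4, k=1)): [E, B, F, G, A, C, D]
After 11 (swap(4, 0)): [A, B, F, G, E, C, D]
After 12 (swap(3, 6)): [A, B, F, D, E, C, G]
After 13 (swap(1, 3)): [A, D, F, B, E, C, G]
After 14 (swap(2, 5)): [A, D, C, B, E, F, G]
After 15 (rotate_left(3, 5, k=2)): [A, D, C, F, B, E, G]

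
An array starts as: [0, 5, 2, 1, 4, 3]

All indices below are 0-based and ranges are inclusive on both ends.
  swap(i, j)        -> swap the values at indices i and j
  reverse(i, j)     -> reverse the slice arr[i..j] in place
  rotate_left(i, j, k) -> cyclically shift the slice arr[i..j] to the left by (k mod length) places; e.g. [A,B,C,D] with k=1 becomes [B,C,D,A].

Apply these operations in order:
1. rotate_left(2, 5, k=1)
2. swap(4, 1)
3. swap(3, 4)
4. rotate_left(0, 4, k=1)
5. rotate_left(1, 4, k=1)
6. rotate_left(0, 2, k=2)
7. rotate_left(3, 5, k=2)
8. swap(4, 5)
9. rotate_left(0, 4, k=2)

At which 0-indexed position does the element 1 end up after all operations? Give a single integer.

Answer: 2

Derivation:
After 1 (rotate_left(2, 5, k=1)): [0, 5, 1, 4, 3, 2]
After 2 (swap(4, 1)): [0, 3, 1, 4, 5, 2]
After 3 (swap(3, 4)): [0, 3, 1, 5, 4, 2]
After 4 (rotate_left(0, 4, k=1)): [3, 1, 5, 4, 0, 2]
After 5 (rotate_left(1, 4, k=1)): [3, 5, 4, 0, 1, 2]
After 6 (rotate_left(0, 2, k=2)): [4, 3, 5, 0, 1, 2]
After 7 (rotate_left(3, 5, k=2)): [4, 3, 5, 2, 0, 1]
After 8 (swap(4, 5)): [4, 3, 5, 2, 1, 0]
After 9 (rotate_left(0, 4, k=2)): [5, 2, 1, 4, 3, 0]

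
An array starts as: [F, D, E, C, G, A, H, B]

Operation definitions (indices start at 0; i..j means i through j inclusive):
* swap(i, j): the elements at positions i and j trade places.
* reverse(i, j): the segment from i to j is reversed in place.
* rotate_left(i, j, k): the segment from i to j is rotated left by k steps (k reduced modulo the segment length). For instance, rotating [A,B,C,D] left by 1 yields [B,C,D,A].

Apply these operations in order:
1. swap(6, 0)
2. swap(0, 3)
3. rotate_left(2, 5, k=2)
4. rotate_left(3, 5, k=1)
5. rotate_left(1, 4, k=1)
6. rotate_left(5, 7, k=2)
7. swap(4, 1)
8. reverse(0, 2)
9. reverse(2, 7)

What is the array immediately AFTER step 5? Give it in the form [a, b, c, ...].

Answer: [C, G, E, H, D, A, F, B]

Derivation:
After 1 (swap(6, 0)): [H, D, E, C, G, A, F, B]
After 2 (swap(0, 3)): [C, D, E, H, G, A, F, B]
After 3 (rotate_left(2, 5, k=2)): [C, D, G, A, E, H, F, B]
After 4 (rotate_left(3, 5, k=1)): [C, D, G, E, H, A, F, B]
After 5 (rotate_left(1, 4, k=1)): [C, G, E, H, D, A, F, B]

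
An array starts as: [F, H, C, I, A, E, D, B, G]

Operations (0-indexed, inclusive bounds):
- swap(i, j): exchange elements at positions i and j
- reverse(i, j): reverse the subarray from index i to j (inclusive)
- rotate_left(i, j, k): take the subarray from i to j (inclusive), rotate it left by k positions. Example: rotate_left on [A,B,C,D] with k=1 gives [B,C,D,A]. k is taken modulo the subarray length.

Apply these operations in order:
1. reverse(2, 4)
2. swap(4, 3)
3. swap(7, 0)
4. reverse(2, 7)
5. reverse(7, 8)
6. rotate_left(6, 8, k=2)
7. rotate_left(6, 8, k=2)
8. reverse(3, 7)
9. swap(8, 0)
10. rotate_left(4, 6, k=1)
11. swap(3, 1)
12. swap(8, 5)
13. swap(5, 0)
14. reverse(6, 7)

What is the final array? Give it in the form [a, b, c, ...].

Answer: [B, A, F, H, I, C, D, G, E]

Derivation:
After 1 (reverse(2, 4)): [F, H, A, I, C, E, D, B, G]
After 2 (swap(4, 3)): [F, H, A, C, I, E, D, B, G]
After 3 (swap(7, 0)): [B, H, A, C, I, E, D, F, G]
After 4 (reverse(2, 7)): [B, H, F, D, E, I, C, A, G]
After 5 (reverse(7, 8)): [B, H, F, D, E, I, C, G, A]
After 6 (rotate_left(6, 8, k=2)): [B, H, F, D, E, I, A, C, G]
After 7 (rotate_left(6, 8, k=2)): [B, H, F, D, E, I, G, A, C]
After 8 (reverse(3, 7)): [B, H, F, A, G, I, E, D, C]
After 9 (swap(8, 0)): [C, H, F, A, G, I, E, D, B]
After 10 (rotate_left(4, 6, k=1)): [C, H, F, A, I, E, G, D, B]
After 11 (swap(3, 1)): [C, A, F, H, I, E, G, D, B]
After 12 (swap(8, 5)): [C, A, F, H, I, B, G, D, E]
After 13 (swap(5, 0)): [B, A, F, H, I, C, G, D, E]
After 14 (reverse(6, 7)): [B, A, F, H, I, C, D, G, E]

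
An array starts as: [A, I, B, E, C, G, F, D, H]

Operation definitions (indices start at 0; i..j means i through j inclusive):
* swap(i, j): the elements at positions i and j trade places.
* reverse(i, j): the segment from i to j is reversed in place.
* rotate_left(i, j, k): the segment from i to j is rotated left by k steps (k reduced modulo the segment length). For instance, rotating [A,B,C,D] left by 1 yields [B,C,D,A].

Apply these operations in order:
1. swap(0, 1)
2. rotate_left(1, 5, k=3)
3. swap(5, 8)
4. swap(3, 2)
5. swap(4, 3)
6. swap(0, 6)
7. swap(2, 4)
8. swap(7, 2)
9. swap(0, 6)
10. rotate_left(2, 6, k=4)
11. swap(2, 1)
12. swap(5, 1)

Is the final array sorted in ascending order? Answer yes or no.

After 1 (swap(0, 1)): [I, A, B, E, C, G, F, D, H]
After 2 (rotate_left(1, 5, k=3)): [I, C, G, A, B, E, F, D, H]
After 3 (swap(5, 8)): [I, C, G, A, B, H, F, D, E]
After 4 (swap(3, 2)): [I, C, A, G, B, H, F, D, E]
After 5 (swap(4, 3)): [I, C, A, B, G, H, F, D, E]
After 6 (swap(0, 6)): [F, C, A, B, G, H, I, D, E]
After 7 (swap(2, 4)): [F, C, G, B, A, H, I, D, E]
After 8 (swap(7, 2)): [F, C, D, B, A, H, I, G, E]
After 9 (swap(0, 6)): [I, C, D, B, A, H, F, G, E]
After 10 (rotate_left(2, 6, k=4)): [I, C, F, D, B, A, H, G, E]
After 11 (swap(2, 1)): [I, F, C, D, B, A, H, G, E]
After 12 (swap(5, 1)): [I, A, C, D, B, F, H, G, E]

Answer: no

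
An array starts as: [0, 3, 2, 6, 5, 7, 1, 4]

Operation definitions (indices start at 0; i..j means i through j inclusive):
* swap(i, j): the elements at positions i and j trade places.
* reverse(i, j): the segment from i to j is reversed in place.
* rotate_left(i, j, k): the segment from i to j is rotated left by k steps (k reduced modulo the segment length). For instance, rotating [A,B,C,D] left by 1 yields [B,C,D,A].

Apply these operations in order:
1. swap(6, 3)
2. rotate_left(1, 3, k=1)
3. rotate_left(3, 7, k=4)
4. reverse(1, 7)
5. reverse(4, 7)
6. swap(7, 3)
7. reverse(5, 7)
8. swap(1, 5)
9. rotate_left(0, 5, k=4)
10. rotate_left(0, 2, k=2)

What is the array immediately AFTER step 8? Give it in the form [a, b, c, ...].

Answer: [0, 5, 7, 3, 2, 6, 4, 1]

Derivation:
After 1 (swap(6, 3)): [0, 3, 2, 1, 5, 7, 6, 4]
After 2 (rotate_left(1, 3, k=1)): [0, 2, 1, 3, 5, 7, 6, 4]
After 3 (rotate_left(3, 7, k=4)): [0, 2, 1, 4, 3, 5, 7, 6]
After 4 (reverse(1, 7)): [0, 6, 7, 5, 3, 4, 1, 2]
After 5 (reverse(4, 7)): [0, 6, 7, 5, 2, 1, 4, 3]
After 6 (swap(7, 3)): [0, 6, 7, 3, 2, 1, 4, 5]
After 7 (reverse(5, 7)): [0, 6, 7, 3, 2, 5, 4, 1]
After 8 (swap(1, 5)): [0, 5, 7, 3, 2, 6, 4, 1]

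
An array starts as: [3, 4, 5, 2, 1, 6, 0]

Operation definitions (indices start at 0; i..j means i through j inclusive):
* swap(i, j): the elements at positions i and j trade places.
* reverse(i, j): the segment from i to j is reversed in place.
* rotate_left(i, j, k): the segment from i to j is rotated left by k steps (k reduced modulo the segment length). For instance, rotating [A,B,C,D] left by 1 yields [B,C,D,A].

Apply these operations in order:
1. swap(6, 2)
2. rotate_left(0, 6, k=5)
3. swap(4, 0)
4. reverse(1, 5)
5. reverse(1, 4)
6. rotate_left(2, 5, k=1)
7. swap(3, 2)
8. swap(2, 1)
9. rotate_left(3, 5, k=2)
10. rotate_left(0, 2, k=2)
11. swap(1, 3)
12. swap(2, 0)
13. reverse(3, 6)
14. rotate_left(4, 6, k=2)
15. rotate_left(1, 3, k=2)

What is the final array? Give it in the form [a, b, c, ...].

Answer: [2, 1, 4, 3, 0, 5, 6]

Derivation:
After 1 (swap(6, 2)): [3, 4, 0, 2, 1, 6, 5]
After 2 (rotate_left(0, 6, k=5)): [6, 5, 3, 4, 0, 2, 1]
After 3 (swap(4, 0)): [0, 5, 3, 4, 6, 2, 1]
After 4 (reverse(1, 5)): [0, 2, 6, 4, 3, 5, 1]
After 5 (reverse(1, 4)): [0, 3, 4, 6, 2, 5, 1]
After 6 (rotate_left(2, 5, k=1)): [0, 3, 6, 2, 5, 4, 1]
After 7 (swap(3, 2)): [0, 3, 2, 6, 5, 4, 1]
After 8 (swap(2, 1)): [0, 2, 3, 6, 5, 4, 1]
After 9 (rotate_left(3, 5, k=2)): [0, 2, 3, 4, 6, 5, 1]
After 10 (rotate_left(0, 2, k=2)): [3, 0, 2, 4, 6, 5, 1]
After 11 (swap(1, 3)): [3, 4, 2, 0, 6, 5, 1]
After 12 (swap(2, 0)): [2, 4, 3, 0, 6, 5, 1]
After 13 (reverse(3, 6)): [2, 4, 3, 1, 5, 6, 0]
After 14 (rotate_left(4, 6, k=2)): [2, 4, 3, 1, 0, 5, 6]
After 15 (rotate_left(1, 3, k=2)): [2, 1, 4, 3, 0, 5, 6]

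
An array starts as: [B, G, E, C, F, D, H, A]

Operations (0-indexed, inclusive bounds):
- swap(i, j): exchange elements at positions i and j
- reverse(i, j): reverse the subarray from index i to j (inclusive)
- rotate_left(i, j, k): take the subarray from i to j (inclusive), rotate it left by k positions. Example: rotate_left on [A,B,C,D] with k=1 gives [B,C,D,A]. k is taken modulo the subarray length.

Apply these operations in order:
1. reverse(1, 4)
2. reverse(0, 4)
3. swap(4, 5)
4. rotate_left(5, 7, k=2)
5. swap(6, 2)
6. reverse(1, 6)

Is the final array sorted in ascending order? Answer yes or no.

After 1 (reverse(1, 4)): [B, F, C, E, G, D, H, A]
After 2 (reverse(0, 4)): [G, E, C, F, B, D, H, A]
After 3 (swap(4, 5)): [G, E, C, F, D, B, H, A]
After 4 (rotate_left(5, 7, k=2)): [G, E, C, F, D, A, B, H]
After 5 (swap(6, 2)): [G, E, B, F, D, A, C, H]
After 6 (reverse(1, 6)): [G, C, A, D, F, B, E, H]

Answer: no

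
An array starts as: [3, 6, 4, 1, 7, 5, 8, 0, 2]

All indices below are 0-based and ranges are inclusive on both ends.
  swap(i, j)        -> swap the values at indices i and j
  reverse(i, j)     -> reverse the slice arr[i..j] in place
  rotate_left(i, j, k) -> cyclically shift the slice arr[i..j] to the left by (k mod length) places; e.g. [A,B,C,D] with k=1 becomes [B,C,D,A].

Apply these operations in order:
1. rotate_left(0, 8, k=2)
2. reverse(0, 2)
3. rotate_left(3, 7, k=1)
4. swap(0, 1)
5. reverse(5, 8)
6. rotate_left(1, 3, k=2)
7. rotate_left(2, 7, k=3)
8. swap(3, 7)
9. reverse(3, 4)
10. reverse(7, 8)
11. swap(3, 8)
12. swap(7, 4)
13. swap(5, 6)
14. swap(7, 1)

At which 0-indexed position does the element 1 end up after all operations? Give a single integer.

Answer: 0

Derivation:
After 1 (rotate_left(0, 8, k=2)): [4, 1, 7, 5, 8, 0, 2, 3, 6]
After 2 (reverse(0, 2)): [7, 1, 4, 5, 8, 0, 2, 3, 6]
After 3 (rotate_left(3, 7, k=1)): [7, 1, 4, 8, 0, 2, 3, 5, 6]
After 4 (swap(0, 1)): [1, 7, 4, 8, 0, 2, 3, 5, 6]
After 5 (reverse(5, 8)): [1, 7, 4, 8, 0, 6, 5, 3, 2]
After 6 (rotate_left(1, 3, k=2)): [1, 8, 7, 4, 0, 6, 5, 3, 2]
After 7 (rotate_left(2, 7, k=3)): [1, 8, 6, 5, 3, 7, 4, 0, 2]
After 8 (swap(3, 7)): [1, 8, 6, 0, 3, 7, 4, 5, 2]
After 9 (reverse(3, 4)): [1, 8, 6, 3, 0, 7, 4, 5, 2]
After 10 (reverse(7, 8)): [1, 8, 6, 3, 0, 7, 4, 2, 5]
After 11 (swap(3, 8)): [1, 8, 6, 5, 0, 7, 4, 2, 3]
After 12 (swap(7, 4)): [1, 8, 6, 5, 2, 7, 4, 0, 3]
After 13 (swap(5, 6)): [1, 8, 6, 5, 2, 4, 7, 0, 3]
After 14 (swap(7, 1)): [1, 0, 6, 5, 2, 4, 7, 8, 3]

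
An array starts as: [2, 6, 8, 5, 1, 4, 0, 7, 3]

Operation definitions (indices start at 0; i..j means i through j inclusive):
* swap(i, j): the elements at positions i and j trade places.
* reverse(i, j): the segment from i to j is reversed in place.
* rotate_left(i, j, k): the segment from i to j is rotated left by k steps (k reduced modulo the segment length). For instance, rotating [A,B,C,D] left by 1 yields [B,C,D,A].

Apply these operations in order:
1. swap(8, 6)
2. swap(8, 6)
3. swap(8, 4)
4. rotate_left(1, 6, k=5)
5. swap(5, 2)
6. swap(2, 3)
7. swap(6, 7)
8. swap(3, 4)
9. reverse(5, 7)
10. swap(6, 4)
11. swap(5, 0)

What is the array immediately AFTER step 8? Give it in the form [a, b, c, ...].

Answer: [2, 0, 8, 5, 3, 6, 7, 4, 1]

Derivation:
After 1 (swap(8, 6)): [2, 6, 8, 5, 1, 4, 3, 7, 0]
After 2 (swap(8, 6)): [2, 6, 8, 5, 1, 4, 0, 7, 3]
After 3 (swap(8, 4)): [2, 6, 8, 5, 3, 4, 0, 7, 1]
After 4 (rotate_left(1, 6, k=5)): [2, 0, 6, 8, 5, 3, 4, 7, 1]
After 5 (swap(5, 2)): [2, 0, 3, 8, 5, 6, 4, 7, 1]
After 6 (swap(2, 3)): [2, 0, 8, 3, 5, 6, 4, 7, 1]
After 7 (swap(6, 7)): [2, 0, 8, 3, 5, 6, 7, 4, 1]
After 8 (swap(3, 4)): [2, 0, 8, 5, 3, 6, 7, 4, 1]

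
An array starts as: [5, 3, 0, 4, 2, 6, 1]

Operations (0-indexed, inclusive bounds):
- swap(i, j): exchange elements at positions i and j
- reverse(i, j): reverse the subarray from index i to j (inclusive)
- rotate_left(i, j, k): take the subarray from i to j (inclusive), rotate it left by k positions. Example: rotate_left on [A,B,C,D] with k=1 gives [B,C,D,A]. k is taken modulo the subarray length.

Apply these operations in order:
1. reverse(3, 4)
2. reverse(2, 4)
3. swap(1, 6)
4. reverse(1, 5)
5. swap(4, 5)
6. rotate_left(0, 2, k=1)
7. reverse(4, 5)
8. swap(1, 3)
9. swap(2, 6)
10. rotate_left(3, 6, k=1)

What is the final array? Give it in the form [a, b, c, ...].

Answer: [6, 2, 3, 4, 1, 5, 0]

Derivation:
After 1 (reverse(3, 4)): [5, 3, 0, 2, 4, 6, 1]
After 2 (reverse(2, 4)): [5, 3, 4, 2, 0, 6, 1]
After 3 (swap(1, 6)): [5, 1, 4, 2, 0, 6, 3]
After 4 (reverse(1, 5)): [5, 6, 0, 2, 4, 1, 3]
After 5 (swap(4, 5)): [5, 6, 0, 2, 1, 4, 3]
After 6 (rotate_left(0, 2, k=1)): [6, 0, 5, 2, 1, 4, 3]
After 7 (reverse(4, 5)): [6, 0, 5, 2, 4, 1, 3]
After 8 (swap(1, 3)): [6, 2, 5, 0, 4, 1, 3]
After 9 (swap(2, 6)): [6, 2, 3, 0, 4, 1, 5]
After 10 (rotate_left(3, 6, k=1)): [6, 2, 3, 4, 1, 5, 0]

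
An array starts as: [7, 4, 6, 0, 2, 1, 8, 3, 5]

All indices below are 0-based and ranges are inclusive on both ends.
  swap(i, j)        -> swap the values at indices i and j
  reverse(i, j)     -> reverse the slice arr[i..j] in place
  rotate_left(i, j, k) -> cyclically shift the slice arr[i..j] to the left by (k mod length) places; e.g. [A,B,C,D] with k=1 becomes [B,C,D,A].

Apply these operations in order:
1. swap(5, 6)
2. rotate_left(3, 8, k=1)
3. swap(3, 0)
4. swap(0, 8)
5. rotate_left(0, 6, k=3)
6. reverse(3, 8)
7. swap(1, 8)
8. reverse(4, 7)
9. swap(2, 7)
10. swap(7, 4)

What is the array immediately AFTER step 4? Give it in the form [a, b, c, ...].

After 1 (swap(5, 6)): [7, 4, 6, 0, 2, 8, 1, 3, 5]
After 2 (rotate_left(3, 8, k=1)): [7, 4, 6, 2, 8, 1, 3, 5, 0]
After 3 (swap(3, 0)): [2, 4, 6, 7, 8, 1, 3, 5, 0]
After 4 (swap(0, 8)): [0, 4, 6, 7, 8, 1, 3, 5, 2]

Answer: [0, 4, 6, 7, 8, 1, 3, 5, 2]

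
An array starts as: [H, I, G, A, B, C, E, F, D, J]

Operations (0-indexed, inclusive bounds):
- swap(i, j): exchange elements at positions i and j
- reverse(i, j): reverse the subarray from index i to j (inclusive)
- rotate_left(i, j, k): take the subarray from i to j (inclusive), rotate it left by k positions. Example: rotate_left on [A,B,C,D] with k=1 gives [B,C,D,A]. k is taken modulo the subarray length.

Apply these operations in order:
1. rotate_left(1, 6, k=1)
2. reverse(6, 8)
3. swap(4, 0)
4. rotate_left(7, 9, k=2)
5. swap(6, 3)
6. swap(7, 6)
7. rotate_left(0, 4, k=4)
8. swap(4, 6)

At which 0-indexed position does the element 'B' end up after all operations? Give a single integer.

Answer: 7

Derivation:
After 1 (rotate_left(1, 6, k=1)): [H, G, A, B, C, E, I, F, D, J]
After 2 (reverse(6, 8)): [H, G, A, B, C, E, D, F, I, J]
After 3 (swap(4, 0)): [C, G, A, B, H, E, D, F, I, J]
After 4 (rotate_left(7, 9, k=2)): [C, G, A, B, H, E, D, J, F, I]
After 5 (swap(6, 3)): [C, G, A, D, H, E, B, J, F, I]
After 6 (swap(7, 6)): [C, G, A, D, H, E, J, B, F, I]
After 7 (rotate_left(0, 4, k=4)): [H, C, G, A, D, E, J, B, F, I]
After 8 (swap(4, 6)): [H, C, G, A, J, E, D, B, F, I]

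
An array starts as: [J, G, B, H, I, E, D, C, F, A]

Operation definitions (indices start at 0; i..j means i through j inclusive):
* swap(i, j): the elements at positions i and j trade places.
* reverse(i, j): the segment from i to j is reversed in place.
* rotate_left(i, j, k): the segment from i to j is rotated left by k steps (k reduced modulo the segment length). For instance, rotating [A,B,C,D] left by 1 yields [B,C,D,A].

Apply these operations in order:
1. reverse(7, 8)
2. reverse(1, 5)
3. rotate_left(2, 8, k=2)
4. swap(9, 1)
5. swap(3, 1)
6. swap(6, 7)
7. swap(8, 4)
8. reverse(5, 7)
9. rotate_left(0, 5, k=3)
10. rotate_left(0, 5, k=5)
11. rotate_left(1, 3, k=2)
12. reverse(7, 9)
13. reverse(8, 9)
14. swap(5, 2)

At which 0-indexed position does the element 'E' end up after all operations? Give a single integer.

Answer: 7

Derivation:
After 1 (reverse(7, 8)): [J, G, B, H, I, E, D, F, C, A]
After 2 (reverse(1, 5)): [J, E, I, H, B, G, D, F, C, A]
After 3 (rotate_left(2, 8, k=2)): [J, E, B, G, D, F, C, I, H, A]
After 4 (swap(9, 1)): [J, A, B, G, D, F, C, I, H, E]
After 5 (swap(3, 1)): [J, G, B, A, D, F, C, I, H, E]
After 6 (swap(6, 7)): [J, G, B, A, D, F, I, C, H, E]
After 7 (swap(8, 4)): [J, G, B, A, H, F, I, C, D, E]
After 8 (reverse(5, 7)): [J, G, B, A, H, C, I, F, D, E]
After 9 (rotate_left(0, 5, k=3)): [A, H, C, J, G, B, I, F, D, E]
After 10 (rotate_left(0, 5, k=5)): [B, A, H, C, J, G, I, F, D, E]
After 11 (rotate_left(1, 3, k=2)): [B, C, A, H, J, G, I, F, D, E]
After 12 (reverse(7, 9)): [B, C, A, H, J, G, I, E, D, F]
After 13 (reverse(8, 9)): [B, C, A, H, J, G, I, E, F, D]
After 14 (swap(5, 2)): [B, C, G, H, J, A, I, E, F, D]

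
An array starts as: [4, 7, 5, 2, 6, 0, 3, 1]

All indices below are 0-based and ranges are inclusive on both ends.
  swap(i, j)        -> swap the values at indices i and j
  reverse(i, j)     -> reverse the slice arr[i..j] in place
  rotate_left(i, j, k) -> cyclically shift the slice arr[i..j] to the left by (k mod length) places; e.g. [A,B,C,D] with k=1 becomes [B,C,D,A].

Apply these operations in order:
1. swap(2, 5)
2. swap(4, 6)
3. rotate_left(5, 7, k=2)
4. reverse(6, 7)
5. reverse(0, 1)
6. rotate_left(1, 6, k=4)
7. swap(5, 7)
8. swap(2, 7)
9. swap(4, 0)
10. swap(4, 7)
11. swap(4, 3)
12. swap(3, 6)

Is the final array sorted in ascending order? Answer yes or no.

After 1 (swap(2, 5)): [4, 7, 0, 2, 6, 5, 3, 1]
After 2 (swap(4, 6)): [4, 7, 0, 2, 3, 5, 6, 1]
After 3 (rotate_left(5, 7, k=2)): [4, 7, 0, 2, 3, 1, 5, 6]
After 4 (reverse(6, 7)): [4, 7, 0, 2, 3, 1, 6, 5]
After 5 (reverse(0, 1)): [7, 4, 0, 2, 3, 1, 6, 5]
After 6 (rotate_left(1, 6, k=4)): [7, 1, 6, 4, 0, 2, 3, 5]
After 7 (swap(5, 7)): [7, 1, 6, 4, 0, 5, 3, 2]
After 8 (swap(2, 7)): [7, 1, 2, 4, 0, 5, 3, 6]
After 9 (swap(4, 0)): [0, 1, 2, 4, 7, 5, 3, 6]
After 10 (swap(4, 7)): [0, 1, 2, 4, 6, 5, 3, 7]
After 11 (swap(4, 3)): [0, 1, 2, 6, 4, 5, 3, 7]
After 12 (swap(3, 6)): [0, 1, 2, 3, 4, 5, 6, 7]

Answer: yes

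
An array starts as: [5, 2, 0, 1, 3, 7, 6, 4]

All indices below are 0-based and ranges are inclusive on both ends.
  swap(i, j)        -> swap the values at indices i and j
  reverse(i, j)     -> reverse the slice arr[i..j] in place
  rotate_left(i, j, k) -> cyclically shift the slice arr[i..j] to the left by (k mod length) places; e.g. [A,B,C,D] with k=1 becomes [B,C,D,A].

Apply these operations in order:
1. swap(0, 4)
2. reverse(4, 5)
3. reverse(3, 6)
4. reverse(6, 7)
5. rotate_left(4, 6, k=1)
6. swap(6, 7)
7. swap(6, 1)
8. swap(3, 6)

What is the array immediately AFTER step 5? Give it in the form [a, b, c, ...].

After 1 (swap(0, 4)): [3, 2, 0, 1, 5, 7, 6, 4]
After 2 (reverse(4, 5)): [3, 2, 0, 1, 7, 5, 6, 4]
After 3 (reverse(3, 6)): [3, 2, 0, 6, 5, 7, 1, 4]
After 4 (reverse(6, 7)): [3, 2, 0, 6, 5, 7, 4, 1]
After 5 (rotate_left(4, 6, k=1)): [3, 2, 0, 6, 7, 4, 5, 1]

Answer: [3, 2, 0, 6, 7, 4, 5, 1]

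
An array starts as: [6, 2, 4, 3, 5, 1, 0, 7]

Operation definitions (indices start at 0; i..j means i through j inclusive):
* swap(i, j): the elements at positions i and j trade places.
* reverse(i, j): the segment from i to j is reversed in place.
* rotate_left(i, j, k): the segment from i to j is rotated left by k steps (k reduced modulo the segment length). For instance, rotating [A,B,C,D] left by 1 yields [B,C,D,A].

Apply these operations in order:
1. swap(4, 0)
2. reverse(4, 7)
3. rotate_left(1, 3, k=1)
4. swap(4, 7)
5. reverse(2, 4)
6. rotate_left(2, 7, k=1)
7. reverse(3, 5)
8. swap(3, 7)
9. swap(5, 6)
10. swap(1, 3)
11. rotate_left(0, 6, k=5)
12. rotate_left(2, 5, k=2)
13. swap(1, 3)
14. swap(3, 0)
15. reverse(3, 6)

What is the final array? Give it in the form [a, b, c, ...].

Answer: [3, 4, 2, 0, 6, 5, 7, 1]

Derivation:
After 1 (swap(4, 0)): [5, 2, 4, 3, 6, 1, 0, 7]
After 2 (reverse(4, 7)): [5, 2, 4, 3, 7, 0, 1, 6]
After 3 (rotate_left(1, 3, k=1)): [5, 4, 3, 2, 7, 0, 1, 6]
After 4 (swap(4, 7)): [5, 4, 3, 2, 6, 0, 1, 7]
After 5 (reverse(2, 4)): [5, 4, 6, 2, 3, 0, 1, 7]
After 6 (rotate_left(2, 7, k=1)): [5, 4, 2, 3, 0, 1, 7, 6]
After 7 (reverse(3, 5)): [5, 4, 2, 1, 0, 3, 7, 6]
After 8 (swap(3, 7)): [5, 4, 2, 6, 0, 3, 7, 1]
After 9 (swap(5, 6)): [5, 4, 2, 6, 0, 7, 3, 1]
After 10 (swap(1, 3)): [5, 6, 2, 4, 0, 7, 3, 1]
After 11 (rotate_left(0, 6, k=5)): [7, 3, 5, 6, 2, 4, 0, 1]
After 12 (rotate_left(2, 5, k=2)): [7, 3, 2, 4, 5, 6, 0, 1]
After 13 (swap(1, 3)): [7, 4, 2, 3, 5, 6, 0, 1]
After 14 (swap(3, 0)): [3, 4, 2, 7, 5, 6, 0, 1]
After 15 (reverse(3, 6)): [3, 4, 2, 0, 6, 5, 7, 1]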